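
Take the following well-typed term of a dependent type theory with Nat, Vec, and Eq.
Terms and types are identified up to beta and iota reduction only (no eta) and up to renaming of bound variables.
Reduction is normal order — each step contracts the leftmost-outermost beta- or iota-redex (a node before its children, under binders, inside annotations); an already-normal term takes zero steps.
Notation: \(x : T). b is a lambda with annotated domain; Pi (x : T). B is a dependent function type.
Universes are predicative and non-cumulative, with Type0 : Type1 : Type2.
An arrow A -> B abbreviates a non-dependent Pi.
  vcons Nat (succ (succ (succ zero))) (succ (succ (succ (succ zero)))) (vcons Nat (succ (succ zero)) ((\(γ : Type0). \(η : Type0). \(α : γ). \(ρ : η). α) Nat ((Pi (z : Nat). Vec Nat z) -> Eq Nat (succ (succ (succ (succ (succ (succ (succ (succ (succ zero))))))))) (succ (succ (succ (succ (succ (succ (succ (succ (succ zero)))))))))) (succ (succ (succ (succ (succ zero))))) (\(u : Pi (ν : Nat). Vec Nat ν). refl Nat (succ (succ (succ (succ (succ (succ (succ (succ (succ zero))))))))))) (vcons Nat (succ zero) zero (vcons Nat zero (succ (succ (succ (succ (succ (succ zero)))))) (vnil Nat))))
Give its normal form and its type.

reduced normal form:
  vcons Nat (succ (succ (succ zero))) (succ (succ (succ (succ zero)))) (vcons Nat (succ (succ zero)) (succ (succ (succ (succ (succ zero))))) (vcons Nat (succ zero) zero (vcons Nat zero (succ (succ (succ (succ (succ (succ zero)))))) (vnil Nat))))
the term's type:
  Vec Nat (succ (succ (succ (succ zero))))


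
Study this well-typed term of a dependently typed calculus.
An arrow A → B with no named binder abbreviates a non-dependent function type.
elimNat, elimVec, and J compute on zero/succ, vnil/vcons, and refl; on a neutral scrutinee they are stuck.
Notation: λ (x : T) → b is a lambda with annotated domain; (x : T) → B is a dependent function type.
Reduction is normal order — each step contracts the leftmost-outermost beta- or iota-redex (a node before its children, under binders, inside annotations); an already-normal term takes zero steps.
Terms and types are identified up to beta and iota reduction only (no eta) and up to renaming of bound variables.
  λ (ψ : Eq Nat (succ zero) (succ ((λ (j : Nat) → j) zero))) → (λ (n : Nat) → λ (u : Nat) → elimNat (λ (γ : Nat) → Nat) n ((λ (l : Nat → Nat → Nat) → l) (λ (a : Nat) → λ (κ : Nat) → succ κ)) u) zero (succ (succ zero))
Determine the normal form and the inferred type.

resulting normal form:
  λ (ψ : Eq Nat (succ zero) (succ zero)) → succ (succ zero)
the term's type:
  Eq Nat (succ zero) (succ zero) → Nat


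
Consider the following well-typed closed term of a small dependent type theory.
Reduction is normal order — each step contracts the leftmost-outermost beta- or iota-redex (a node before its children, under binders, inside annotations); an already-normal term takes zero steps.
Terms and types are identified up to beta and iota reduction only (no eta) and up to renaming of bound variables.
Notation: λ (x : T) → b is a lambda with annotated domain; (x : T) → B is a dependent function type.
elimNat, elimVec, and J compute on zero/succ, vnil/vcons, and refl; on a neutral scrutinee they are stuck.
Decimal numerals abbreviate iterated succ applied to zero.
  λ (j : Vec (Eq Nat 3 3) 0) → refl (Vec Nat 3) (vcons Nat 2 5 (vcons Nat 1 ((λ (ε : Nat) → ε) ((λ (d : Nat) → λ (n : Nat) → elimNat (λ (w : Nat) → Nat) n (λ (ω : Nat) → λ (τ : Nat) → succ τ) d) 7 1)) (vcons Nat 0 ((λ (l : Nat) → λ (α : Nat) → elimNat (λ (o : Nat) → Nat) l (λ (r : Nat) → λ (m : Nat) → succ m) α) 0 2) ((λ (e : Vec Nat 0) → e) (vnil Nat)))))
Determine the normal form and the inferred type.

normal form:
  λ (j : Vec (Eq Nat 3 3) 0) → refl (Vec Nat 3) (vcons Nat 2 5 (vcons Nat 1 8 (vcons Nat 0 2 (vnil Nat))))
type:
  (j : Vec (Eq Nat 3 3) 0) → Eq (Vec Nat 3) (vcons Nat 2 5 (vcons Nat 1 8 (vcons Nat 0 2 (vnil Nat)))) (vcons Nat 2 5 (vcons Nat 1 8 (vcons Nat 0 2 (vnil Nat))))


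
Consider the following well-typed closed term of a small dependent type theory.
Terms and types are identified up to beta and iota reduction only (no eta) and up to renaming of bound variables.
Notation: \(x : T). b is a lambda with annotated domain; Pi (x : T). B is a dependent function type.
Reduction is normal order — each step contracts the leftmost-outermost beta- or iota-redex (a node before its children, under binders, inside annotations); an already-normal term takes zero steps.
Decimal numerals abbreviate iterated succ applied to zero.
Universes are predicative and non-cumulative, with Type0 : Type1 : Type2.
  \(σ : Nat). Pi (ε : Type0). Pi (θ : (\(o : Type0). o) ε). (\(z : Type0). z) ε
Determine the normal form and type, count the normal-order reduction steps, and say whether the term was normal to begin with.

normal form:
  \(σ : Nat). Pi (ε : Type0). Pi (θ : ε). ε
type:
  Pi (σ : Nat). Type1
steps to reach normal form (normal order): 2
already normal: no
first redex: a beta-redex


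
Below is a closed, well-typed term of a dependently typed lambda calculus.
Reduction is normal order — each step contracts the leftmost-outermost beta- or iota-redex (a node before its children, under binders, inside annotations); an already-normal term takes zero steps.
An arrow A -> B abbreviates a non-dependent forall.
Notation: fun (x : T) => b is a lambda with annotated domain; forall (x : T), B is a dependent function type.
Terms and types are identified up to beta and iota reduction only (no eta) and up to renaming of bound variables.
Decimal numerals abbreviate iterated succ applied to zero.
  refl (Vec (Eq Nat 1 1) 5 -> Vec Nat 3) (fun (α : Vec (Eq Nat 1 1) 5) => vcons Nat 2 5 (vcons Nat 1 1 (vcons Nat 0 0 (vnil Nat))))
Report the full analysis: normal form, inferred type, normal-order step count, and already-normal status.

resulting normal form:
  refl (Vec (Eq Nat 1 1) 5 -> Vec Nat 3) (fun (α : Vec (Eq Nat 1 1) 5) => vcons Nat 2 5 (vcons Nat 1 1 (vcons Nat 0 0 (vnil Nat))))
type:
  Eq (Vec (Eq Nat 1 1) 5 -> Vec Nat 3) (fun (α : Vec (Eq Nat 1 1) 5) => vcons Nat 2 5 (vcons Nat 1 1 (vcons Nat 0 0 (vnil Nat)))) (fun (i : Vec (Eq Nat 1 1) 5) => vcons Nat 2 5 (vcons Nat 1 1 (vcons Nat 0 0 (vnil Nat))))
normal-order step count: 0
already normal: yes


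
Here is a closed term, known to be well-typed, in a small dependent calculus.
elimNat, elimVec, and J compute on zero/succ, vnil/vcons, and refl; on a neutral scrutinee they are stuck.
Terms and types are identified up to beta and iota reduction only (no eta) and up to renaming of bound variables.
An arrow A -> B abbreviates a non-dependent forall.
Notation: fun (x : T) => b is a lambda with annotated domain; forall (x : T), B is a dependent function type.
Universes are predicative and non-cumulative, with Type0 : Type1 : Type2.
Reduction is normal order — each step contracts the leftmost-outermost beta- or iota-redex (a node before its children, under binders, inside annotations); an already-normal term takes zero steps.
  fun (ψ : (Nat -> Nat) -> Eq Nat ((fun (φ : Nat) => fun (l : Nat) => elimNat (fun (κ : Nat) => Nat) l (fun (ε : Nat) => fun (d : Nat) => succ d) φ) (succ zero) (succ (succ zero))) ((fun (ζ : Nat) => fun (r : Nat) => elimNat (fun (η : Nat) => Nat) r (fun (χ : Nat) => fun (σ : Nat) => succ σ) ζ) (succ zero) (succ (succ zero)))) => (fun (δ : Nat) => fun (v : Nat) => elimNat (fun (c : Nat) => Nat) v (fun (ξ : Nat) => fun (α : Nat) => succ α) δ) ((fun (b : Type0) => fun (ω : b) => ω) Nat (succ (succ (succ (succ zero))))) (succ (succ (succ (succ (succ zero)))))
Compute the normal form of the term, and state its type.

resulting normal form:
  fun (ψ : (Nat -> Nat) -> Eq Nat (succ (succ (succ zero))) (succ (succ (succ zero)))) => succ (succ (succ (succ (succ (succ (succ (succ (succ zero))))))))
inferred type:
  ((Nat -> Nat) -> Eq Nat (succ (succ (succ zero))) (succ (succ (succ zero)))) -> Nat


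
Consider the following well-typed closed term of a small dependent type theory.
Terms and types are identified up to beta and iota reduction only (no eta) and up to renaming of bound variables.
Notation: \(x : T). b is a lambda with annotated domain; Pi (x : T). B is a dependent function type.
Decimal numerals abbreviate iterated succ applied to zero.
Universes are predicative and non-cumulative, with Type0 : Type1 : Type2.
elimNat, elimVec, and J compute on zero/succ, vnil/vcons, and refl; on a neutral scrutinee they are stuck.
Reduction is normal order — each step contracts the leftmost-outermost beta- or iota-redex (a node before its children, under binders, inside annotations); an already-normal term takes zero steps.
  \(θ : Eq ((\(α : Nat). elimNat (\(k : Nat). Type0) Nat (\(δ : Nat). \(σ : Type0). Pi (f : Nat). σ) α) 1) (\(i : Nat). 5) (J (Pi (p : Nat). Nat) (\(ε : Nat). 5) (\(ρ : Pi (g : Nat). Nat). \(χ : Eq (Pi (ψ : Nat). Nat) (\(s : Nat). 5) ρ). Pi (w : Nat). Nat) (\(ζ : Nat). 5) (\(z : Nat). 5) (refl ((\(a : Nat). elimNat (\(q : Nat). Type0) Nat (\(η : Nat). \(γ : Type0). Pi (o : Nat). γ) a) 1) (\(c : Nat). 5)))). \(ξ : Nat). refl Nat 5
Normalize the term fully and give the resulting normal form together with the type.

reduced normal form:
  \(θ : Eq (Pi (α : Nat). Nat) (\(k : Nat). 5) (\(δ : Nat). 5)). \(σ : Nat). refl Nat 5
inferred type:
  Pi (θ : Eq (Pi (α : Nat). Nat) (\(k : Nat). 5) (\(δ : Nat). 5)). Pi (σ : Nat). Eq Nat 5 5


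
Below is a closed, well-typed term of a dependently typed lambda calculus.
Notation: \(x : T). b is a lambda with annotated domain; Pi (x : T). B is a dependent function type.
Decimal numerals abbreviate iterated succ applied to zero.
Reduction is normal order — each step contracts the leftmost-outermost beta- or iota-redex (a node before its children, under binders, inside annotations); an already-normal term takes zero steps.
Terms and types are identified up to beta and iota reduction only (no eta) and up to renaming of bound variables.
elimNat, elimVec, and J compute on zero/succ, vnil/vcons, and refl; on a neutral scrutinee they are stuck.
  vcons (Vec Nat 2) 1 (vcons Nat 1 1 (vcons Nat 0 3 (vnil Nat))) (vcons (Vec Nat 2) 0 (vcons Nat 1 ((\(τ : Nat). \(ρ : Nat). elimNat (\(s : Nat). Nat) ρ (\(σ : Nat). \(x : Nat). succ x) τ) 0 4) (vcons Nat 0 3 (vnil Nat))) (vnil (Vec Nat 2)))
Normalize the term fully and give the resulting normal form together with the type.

normal form:
  vcons (Vec Nat 2) 1 (vcons Nat 1 1 (vcons Nat 0 3 (vnil Nat))) (vcons (Vec Nat 2) 0 (vcons Nat 1 4 (vcons Nat 0 3 (vnil Nat))) (vnil (Vec Nat 2)))
type:
  Vec (Vec Nat 2) 2
observation: reduction starts at a beta-redex, and 3 normal-order steps reach the normal form.


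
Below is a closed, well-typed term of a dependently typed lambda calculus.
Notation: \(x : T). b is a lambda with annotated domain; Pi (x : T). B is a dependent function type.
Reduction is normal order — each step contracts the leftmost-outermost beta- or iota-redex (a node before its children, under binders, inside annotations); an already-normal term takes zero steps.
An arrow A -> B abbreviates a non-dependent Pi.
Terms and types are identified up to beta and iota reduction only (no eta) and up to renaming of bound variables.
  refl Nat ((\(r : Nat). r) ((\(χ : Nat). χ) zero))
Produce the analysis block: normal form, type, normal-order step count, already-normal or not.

reduced normal form:
  refl Nat zero
inferred type:
  Eq Nat zero zero
steps to reach normal form (normal order): 2
already normal: no
first redex: a beta-redex


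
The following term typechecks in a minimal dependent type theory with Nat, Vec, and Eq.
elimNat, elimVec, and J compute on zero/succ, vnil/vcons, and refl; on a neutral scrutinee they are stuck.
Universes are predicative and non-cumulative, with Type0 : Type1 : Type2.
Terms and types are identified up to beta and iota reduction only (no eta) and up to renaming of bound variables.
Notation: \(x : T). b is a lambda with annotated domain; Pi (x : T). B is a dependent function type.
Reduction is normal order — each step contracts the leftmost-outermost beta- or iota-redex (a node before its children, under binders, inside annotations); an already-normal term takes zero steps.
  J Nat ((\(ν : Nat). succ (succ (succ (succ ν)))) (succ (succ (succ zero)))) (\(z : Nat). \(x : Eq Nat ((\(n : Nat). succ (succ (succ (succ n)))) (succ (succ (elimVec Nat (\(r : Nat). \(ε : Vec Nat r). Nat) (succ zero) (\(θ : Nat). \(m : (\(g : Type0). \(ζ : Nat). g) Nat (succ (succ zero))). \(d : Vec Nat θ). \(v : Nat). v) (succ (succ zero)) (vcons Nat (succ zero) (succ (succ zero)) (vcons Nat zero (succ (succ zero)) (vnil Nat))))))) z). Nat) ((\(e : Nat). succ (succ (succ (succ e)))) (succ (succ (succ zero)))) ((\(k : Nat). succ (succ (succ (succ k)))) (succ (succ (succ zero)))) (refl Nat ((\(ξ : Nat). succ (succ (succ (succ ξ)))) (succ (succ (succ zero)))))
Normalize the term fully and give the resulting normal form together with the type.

reduced normal form:
  succ (succ (succ (succ (succ (succ (succ zero))))))
inferred type:
  Nat
observation: 2 normal-order steps separate the term from its normal form.


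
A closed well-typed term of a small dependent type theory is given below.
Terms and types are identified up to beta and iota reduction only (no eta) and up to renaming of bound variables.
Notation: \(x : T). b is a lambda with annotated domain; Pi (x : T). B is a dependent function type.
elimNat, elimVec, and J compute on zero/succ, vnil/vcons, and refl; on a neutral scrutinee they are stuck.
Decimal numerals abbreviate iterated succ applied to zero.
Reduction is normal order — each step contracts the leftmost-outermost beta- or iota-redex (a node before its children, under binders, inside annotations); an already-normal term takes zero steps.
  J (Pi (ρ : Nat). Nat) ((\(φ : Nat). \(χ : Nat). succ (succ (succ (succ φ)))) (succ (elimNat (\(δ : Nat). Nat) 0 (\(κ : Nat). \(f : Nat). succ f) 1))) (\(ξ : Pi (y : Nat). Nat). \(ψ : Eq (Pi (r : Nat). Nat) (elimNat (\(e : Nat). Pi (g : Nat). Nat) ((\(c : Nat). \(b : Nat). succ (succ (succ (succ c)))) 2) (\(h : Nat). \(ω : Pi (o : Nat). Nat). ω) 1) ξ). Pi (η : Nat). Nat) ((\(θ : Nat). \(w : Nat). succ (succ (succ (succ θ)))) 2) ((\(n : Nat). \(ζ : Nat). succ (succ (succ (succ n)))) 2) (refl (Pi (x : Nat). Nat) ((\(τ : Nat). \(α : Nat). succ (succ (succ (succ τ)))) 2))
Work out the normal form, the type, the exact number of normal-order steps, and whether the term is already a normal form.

normal form:
  \(ρ : Nat). 6
type:
  Pi (ρ : Nat). Nat
reduction steps (normal order): 2
started in normal form: no
first contracted redex: a J iota-redex


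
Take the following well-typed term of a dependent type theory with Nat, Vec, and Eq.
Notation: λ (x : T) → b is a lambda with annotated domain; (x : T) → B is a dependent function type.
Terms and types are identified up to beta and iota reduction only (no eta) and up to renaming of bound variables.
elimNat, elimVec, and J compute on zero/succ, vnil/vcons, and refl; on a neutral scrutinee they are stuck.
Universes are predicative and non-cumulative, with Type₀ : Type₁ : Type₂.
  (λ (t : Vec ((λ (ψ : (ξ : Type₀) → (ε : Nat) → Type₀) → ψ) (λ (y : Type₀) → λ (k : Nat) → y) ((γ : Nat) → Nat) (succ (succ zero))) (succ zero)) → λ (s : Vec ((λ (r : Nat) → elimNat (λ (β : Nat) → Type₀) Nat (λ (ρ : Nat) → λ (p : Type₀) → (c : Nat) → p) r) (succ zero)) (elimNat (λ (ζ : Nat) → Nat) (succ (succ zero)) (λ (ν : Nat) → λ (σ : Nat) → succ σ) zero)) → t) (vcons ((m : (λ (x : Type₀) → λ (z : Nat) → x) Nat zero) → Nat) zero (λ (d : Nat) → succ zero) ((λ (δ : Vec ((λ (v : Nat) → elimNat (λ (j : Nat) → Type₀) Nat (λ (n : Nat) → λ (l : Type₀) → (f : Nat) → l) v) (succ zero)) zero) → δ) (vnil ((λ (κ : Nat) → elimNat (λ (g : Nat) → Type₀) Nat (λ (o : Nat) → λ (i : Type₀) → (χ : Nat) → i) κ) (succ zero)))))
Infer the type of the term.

inferred type:
  (t : Vec ((ψ : Nat) → Nat) (succ (succ zero))) → Vec ((ξ : Nat) → Nat) (succ zero)


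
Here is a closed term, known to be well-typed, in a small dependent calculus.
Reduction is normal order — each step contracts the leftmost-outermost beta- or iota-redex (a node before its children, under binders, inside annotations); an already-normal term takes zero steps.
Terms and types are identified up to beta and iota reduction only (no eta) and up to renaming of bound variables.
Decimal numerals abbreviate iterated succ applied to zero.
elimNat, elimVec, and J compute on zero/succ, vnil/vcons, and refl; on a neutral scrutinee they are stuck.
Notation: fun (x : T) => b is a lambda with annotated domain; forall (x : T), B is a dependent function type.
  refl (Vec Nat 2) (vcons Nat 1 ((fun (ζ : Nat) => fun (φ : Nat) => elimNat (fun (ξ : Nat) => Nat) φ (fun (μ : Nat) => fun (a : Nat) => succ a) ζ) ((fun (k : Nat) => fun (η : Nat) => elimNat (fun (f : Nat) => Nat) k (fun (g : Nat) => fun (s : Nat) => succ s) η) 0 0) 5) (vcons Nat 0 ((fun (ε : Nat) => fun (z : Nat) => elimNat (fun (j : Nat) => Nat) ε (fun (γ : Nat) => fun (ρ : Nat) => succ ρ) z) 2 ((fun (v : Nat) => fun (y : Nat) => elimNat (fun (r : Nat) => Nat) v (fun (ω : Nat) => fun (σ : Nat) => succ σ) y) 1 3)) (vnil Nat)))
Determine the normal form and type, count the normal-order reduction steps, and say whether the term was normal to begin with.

resulting normal form:
  refl (Vec Nat 2) (vcons Nat 1 5 (vcons Nat 0 6 (vnil Nat)))
the term's type:
  Eq (Vec Nat 2) (vcons Nat 1 5 (vcons Nat 0 6 (vnil Nat))) (vcons Nat 1 5 (vcons Nat 0 6 (vnil Nat)))
steps to reach normal form (normal order): 33
term was already normal: no
first contracted redex: a beta-redex


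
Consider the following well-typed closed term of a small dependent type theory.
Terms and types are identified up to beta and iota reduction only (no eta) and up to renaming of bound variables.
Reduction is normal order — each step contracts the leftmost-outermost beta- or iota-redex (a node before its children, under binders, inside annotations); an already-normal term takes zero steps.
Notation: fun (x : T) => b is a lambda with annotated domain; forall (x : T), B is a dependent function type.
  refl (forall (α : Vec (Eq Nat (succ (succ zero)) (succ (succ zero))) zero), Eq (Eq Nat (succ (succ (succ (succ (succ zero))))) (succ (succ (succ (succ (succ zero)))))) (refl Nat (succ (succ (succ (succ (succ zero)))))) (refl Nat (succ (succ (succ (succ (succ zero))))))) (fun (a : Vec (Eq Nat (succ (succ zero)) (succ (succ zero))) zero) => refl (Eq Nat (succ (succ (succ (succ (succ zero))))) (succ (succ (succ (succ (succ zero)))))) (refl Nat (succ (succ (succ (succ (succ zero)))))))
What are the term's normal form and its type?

reduced normal form:
  refl (forall (α : Vec (Eq Nat (succ (succ zero)) (succ (succ zero))) zero), Eq (Eq Nat (succ (succ (succ (succ (succ zero))))) (succ (succ (succ (succ (succ zero)))))) (refl Nat (succ (succ (succ (succ (succ zero)))))) (refl Nat (succ (succ (succ (succ (succ zero))))))) (fun (a : Vec (Eq Nat (succ (succ zero)) (succ (succ zero))) zero) => refl (Eq Nat (succ (succ (succ (succ (succ zero))))) (succ (succ (succ (succ (succ zero)))))) (refl Nat (succ (succ (succ (succ (succ zero)))))))
the term's type:
  Eq (forall (α : Vec (Eq Nat (succ (succ zero)) (succ (succ zero))) zero), Eq (Eq Nat (succ (succ (succ (succ (succ zero))))) (succ (succ (succ (succ (succ zero)))))) (refl Nat (succ (succ (succ (succ (succ zero)))))) (refl Nat (succ (succ (succ (succ (succ zero))))))) (fun (a : Vec (Eq Nat (succ (succ zero)) (succ (succ zero))) zero) => refl (Eq Nat (succ (succ (succ (succ (succ zero))))) (succ (succ (succ (succ (succ zero)))))) (refl Nat (succ (succ (succ (succ (succ zero))))))) (fun (φ : Vec (Eq Nat (succ (succ zero)) (succ (succ zero))) zero) => refl (Eq Nat (succ (succ (succ (succ (succ zero))))) (succ (succ (succ (succ (succ zero)))))) (refl Nat (succ (succ (succ (succ (succ zero)))))))
observation: no redex remains anywhere in the term; it is its own normal form.


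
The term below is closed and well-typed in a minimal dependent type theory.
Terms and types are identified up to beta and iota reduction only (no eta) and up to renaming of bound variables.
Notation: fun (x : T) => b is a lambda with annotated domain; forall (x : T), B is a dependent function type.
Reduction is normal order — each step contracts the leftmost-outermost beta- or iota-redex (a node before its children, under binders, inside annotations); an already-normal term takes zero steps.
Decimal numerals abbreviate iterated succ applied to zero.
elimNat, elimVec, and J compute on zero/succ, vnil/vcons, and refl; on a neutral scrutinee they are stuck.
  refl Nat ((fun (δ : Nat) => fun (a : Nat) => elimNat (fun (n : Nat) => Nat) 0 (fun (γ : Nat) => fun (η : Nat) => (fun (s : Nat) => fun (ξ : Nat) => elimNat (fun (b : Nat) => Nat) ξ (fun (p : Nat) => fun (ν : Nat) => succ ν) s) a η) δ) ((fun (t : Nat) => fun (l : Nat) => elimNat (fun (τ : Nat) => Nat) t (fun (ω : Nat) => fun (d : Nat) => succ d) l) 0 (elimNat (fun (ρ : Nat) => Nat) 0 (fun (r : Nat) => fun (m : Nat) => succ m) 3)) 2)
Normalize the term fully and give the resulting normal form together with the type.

normal form:
  refl Nat 6
type:
  Eq Nat 6 6
observation: the leftmost-outermost redex is a beta-redex, and normalization takes 43 steps.


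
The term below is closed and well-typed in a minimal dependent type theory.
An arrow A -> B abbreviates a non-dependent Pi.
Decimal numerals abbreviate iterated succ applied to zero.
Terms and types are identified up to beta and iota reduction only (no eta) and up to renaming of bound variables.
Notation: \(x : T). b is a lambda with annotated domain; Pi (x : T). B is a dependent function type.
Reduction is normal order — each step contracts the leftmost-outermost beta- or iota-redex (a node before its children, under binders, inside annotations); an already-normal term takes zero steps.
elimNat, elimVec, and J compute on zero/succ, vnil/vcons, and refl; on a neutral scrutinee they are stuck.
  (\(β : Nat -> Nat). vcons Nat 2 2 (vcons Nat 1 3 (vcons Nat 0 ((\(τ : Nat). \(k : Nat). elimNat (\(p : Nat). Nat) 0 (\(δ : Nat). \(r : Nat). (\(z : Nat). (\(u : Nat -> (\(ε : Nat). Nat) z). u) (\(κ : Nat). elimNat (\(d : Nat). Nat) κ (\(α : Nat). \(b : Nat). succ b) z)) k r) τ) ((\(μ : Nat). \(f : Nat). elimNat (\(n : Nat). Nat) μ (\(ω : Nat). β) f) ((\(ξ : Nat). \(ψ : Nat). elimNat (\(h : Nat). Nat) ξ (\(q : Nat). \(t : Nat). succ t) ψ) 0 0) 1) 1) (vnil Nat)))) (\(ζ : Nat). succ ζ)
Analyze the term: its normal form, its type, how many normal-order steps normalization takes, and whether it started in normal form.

resulting normal form:
  vcons Nat 2 2 (vcons Nat 1 3 (vcons Nat 0 1 (vnil Nat)))
type:
  Vec Nat 3
steps to reach normal form (normal order): 23
started in normal form: no
first redex: a beta-redex


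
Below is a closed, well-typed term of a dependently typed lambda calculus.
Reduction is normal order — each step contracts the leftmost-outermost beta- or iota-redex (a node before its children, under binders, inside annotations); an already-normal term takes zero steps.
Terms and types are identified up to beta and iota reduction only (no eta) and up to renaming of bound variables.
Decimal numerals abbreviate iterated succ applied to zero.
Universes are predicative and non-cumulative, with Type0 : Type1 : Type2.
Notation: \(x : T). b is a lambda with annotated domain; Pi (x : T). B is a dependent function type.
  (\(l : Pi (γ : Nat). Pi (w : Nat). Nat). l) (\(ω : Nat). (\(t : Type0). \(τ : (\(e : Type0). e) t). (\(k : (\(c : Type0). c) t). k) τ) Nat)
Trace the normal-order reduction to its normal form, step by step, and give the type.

reduction (normal order):
  (\(l : Pi (γ : Nat). Pi (w : Nat). Nat). l) (\(ω : Nat). (\(t : Type0). \(τ : (\(e : Type0). e) t). (\(k : (\(c : Type0). c) t). k) τ) Nat)
  ~> \(l : Nat). (\(γ : Type0). \(w : (\(ω : Type0). ω) γ). (\(t : (\(τ : Type0). τ) γ). t) w) Nat
  ~> \(l : Nat). \(γ : (\(w : Type0). w) Nat). (\(ω : (\(t : Type0). t) Nat). ω) γ
  ~> \(l : Nat). \(γ : Nat). (\(w : (\(ω : Type0). ω) Nat). w) γ
  ~> \(l : Nat). \(γ : Nat). γ
type:
  Pi (l : Nat). Pi (γ : Nat). Nat


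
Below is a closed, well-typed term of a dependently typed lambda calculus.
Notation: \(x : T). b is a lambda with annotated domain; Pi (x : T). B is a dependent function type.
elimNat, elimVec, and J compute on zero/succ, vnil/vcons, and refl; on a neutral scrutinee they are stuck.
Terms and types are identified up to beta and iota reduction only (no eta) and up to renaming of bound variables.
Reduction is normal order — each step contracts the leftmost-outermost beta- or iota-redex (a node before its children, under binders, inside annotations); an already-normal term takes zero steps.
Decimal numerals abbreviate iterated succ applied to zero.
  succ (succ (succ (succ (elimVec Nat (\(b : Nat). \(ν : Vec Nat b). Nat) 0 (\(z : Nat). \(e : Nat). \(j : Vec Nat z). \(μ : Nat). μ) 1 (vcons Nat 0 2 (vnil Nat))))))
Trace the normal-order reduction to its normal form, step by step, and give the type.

reduction (normal order):
  succ (succ (succ (succ (elimVec Nat (\(b : Nat). \(ν : Vec Nat b). Nat) 0 (\(z : Nat). \(e : Nat). \(j : Vec Nat z). \(μ : Nat). μ) 1 (vcons Nat 0 2 (vnil Nat))))))
  ~> succ (succ (succ (succ ((\(b : Nat). \(ν : Nat). \(z : Vec Nat b). \(e : Nat). e) 0 2 (vnil Nat) (elimVec Nat (\(j : Nat). \(μ : Vec Nat j). Nat) 0 (\(c : Nat). \(u : Nat). \(χ : Vec Nat c). \(n : Nat). n) 0 (vnil Nat))))))
  ~> succ (succ (succ (succ ((\(b : Nat). \(ν : Vec Nat 0). \(z : Nat). z) 2 (vnil Nat) (elimVec Nat (\(e : Nat). \(j : Vec Nat e). Nat) 0 (\(μ : Nat). \(c : Nat). \(u : Vec Nat μ). \(χ : Nat). χ) 0 (vnil Nat))))))
  ~> succ (succ (succ (succ ((\(b : Vec Nat 0). \(ν : Nat). ν) (vnil Nat) (elimVec Nat (\(z : Nat). \(e : Vec Nat z). Nat) 0 (\(j : Nat). \(μ : Nat). \(c : Vec Nat j). \(u : Nat). u) 0 (vnil Nat))))))
  ~> succ (succ (succ (succ ((\(b : Nat). b) (elimVec Nat (\(ν : Nat). \(z : Vec Nat ν). Nat) 0 (\(e : Nat). \(j : Nat). \(μ : Vec Nat e). \(c : Nat). c) 0 (vnil Nat))))))
  ~> succ (succ (succ (succ (elimVec Nat (\(b : Nat). \(ν : Vec Nat b). Nat) 0 (\(z : Nat). \(e : Nat). \(j : Vec Nat z). \(μ : Nat). μ) 0 (vnil Nat)))))
  ~> 4
inferred type:
  Nat


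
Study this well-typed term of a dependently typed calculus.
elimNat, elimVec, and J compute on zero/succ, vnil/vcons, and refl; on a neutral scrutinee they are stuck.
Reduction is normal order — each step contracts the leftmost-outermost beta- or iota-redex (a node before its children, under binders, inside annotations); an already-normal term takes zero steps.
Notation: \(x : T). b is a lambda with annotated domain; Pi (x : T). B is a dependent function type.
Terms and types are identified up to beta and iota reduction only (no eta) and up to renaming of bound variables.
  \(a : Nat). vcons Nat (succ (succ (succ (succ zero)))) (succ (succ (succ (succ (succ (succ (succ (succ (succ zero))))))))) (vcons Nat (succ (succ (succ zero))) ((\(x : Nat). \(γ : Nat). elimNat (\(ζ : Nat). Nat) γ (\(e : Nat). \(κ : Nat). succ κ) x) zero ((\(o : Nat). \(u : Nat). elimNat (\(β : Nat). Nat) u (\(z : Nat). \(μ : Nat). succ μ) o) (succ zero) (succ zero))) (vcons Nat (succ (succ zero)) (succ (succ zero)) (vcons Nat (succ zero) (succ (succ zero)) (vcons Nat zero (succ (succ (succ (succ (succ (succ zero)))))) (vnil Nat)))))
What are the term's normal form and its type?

reduced normal form:
  \(a : Nat). vcons Nat (succ (succ (succ (succ zero)))) (succ (succ (succ (succ (succ (succ (succ (succ (succ zero))))))))) (vcons Nat (succ (succ (succ zero))) (succ (succ zero)) (vcons Nat (succ (succ zero)) (succ (succ zero)) (vcons Nat (succ zero) (succ (succ zero)) (vcons Nat zero (succ (succ (succ (succ (succ (succ zero)))))) (vnil Nat)))))
inferred type:
  Pi (a : Nat). Vec Nat (succ (succ (succ (succ (succ zero)))))


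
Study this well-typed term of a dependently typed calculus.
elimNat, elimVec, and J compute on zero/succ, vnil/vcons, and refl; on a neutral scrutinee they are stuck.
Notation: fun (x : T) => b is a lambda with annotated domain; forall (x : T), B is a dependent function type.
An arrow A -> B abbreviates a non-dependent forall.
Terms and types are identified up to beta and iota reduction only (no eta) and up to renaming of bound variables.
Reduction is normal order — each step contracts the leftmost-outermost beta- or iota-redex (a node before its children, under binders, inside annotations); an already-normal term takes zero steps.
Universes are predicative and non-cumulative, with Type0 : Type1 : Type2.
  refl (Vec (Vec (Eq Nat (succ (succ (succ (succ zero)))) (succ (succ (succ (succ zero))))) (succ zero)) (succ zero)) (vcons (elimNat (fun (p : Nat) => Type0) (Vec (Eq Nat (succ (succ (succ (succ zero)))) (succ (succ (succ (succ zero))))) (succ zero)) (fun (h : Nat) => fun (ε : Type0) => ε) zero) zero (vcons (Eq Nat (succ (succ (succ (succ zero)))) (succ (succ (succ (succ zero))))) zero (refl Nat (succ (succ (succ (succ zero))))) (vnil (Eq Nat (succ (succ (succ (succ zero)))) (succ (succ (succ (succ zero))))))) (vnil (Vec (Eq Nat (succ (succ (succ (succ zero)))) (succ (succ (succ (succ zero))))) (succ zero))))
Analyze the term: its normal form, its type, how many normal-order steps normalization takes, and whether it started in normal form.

normal form:
  refl (Vec (Vec (Eq Nat (succ (succ (succ (succ zero)))) (succ (succ (succ (succ zero))))) (succ zero)) (succ zero)) (vcons (Vec (Eq Nat (succ (succ (succ (succ zero)))) (succ (succ (succ (succ zero))))) (succ zero)) zero (vcons (Eq Nat (succ (succ (succ (succ zero)))) (succ (succ (succ (succ zero))))) zero (refl Nat (succ (succ (succ (succ zero))))) (vnil (Eq Nat (succ (succ (succ (succ zero)))) (succ (succ (succ (succ zero))))))) (vnil (Vec (Eq Nat (succ (succ (succ (succ zero)))) (succ (succ (succ (succ zero))))) (succ zero))))
inferred type:
  Eq (Vec (Vec (Eq Nat (succ (succ (succ (succ zero)))) (succ (succ (succ (succ zero))))) (succ zero)) (succ zero)) (vcons (Vec (Eq Nat (succ (succ (succ (succ zero)))) (succ (succ (succ (succ zero))))) (succ zero)) zero (vcons (Eq Nat (succ (succ (succ (succ zero)))) (succ (succ (succ (succ zero))))) zero (refl Nat (succ (succ (succ (succ zero))))) (vnil (Eq Nat (succ (succ (succ (succ zero)))) (succ (succ (succ (succ zero))))))) (vnil (Vec (Eq Nat (succ (succ (succ (succ zero)))) (succ (succ (succ (succ zero))))) (succ zero)))) (vcons (Vec (Eq Nat (succ (succ (succ (succ zero)))) (succ (succ (succ (succ zero))))) (succ zero)) zero (vcons (Eq Nat (succ (succ (succ (succ zero)))) (succ (succ (succ (succ zero))))) zero (refl Nat (succ (succ (succ (succ zero))))) (vnil (Eq Nat (succ (succ (succ (succ zero)))) (succ (succ (succ (succ zero))))))) (vnil (Vec (Eq Nat (succ (succ (succ (succ zero)))) (succ (succ (succ (succ zero))))) (succ zero))))
normal-order step count: 1
term was already normal: no
first contracted redex: an elimNat iota-redex


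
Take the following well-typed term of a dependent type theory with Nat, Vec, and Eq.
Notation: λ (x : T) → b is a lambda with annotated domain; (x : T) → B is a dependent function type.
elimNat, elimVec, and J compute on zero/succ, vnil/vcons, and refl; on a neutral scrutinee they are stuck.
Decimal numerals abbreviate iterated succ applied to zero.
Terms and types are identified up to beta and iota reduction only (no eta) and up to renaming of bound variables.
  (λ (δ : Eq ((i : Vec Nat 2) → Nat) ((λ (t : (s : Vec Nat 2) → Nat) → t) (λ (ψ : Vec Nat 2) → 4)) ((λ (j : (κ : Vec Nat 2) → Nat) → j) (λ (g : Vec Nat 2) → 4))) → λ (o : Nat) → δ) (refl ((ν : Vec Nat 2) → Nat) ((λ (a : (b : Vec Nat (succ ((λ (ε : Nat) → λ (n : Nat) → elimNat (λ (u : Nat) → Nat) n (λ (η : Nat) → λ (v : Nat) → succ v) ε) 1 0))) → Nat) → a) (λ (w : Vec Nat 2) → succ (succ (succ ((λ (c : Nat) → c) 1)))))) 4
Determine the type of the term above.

the term's type:
  Eq ((δ : Vec Nat 2) → Nat) (λ (i : Vec Nat 2) → 4) (λ (t : Vec Nat 2) → 4)


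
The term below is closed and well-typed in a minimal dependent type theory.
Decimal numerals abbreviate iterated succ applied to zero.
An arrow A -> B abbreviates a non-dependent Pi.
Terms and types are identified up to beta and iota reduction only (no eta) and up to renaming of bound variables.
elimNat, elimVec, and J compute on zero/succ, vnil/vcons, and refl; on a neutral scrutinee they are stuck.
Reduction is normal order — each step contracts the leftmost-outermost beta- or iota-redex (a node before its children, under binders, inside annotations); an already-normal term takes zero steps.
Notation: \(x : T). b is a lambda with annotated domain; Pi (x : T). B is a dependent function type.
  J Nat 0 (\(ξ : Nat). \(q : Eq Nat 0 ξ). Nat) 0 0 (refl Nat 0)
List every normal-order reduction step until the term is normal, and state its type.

normal-order reduction:
  J Nat 0 (\(ξ : Nat). \(q : Eq Nat 0 ξ). Nat) 0 0 (refl Nat 0)
  ~> 0
the term's type:
  Nat


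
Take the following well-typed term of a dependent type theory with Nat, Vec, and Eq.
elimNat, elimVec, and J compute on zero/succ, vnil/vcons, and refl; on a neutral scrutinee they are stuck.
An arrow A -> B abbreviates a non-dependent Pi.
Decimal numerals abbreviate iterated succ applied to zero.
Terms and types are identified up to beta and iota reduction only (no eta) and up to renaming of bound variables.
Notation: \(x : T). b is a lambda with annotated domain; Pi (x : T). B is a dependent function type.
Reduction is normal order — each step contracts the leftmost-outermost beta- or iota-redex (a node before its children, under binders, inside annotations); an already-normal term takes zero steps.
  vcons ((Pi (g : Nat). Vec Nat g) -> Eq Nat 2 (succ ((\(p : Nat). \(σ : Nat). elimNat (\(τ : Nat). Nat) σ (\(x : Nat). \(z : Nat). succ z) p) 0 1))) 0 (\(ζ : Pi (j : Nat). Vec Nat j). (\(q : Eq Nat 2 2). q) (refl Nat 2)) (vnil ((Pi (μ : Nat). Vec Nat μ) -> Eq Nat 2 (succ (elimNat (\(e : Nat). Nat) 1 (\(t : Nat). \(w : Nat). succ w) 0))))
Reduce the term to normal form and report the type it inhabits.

resulting normal form:
  vcons ((Pi (g : Nat). Vec Nat g) -> Eq Nat 2 2) 0 (\(p : Pi (σ : Nat). Vec Nat σ). refl Nat 2) (vnil ((Pi (τ : Nat). Vec Nat τ) -> Eq Nat 2 2))
inferred type:
  Vec ((Pi (g : Nat). Vec Nat g) -> Eq Nat 2 2) 1


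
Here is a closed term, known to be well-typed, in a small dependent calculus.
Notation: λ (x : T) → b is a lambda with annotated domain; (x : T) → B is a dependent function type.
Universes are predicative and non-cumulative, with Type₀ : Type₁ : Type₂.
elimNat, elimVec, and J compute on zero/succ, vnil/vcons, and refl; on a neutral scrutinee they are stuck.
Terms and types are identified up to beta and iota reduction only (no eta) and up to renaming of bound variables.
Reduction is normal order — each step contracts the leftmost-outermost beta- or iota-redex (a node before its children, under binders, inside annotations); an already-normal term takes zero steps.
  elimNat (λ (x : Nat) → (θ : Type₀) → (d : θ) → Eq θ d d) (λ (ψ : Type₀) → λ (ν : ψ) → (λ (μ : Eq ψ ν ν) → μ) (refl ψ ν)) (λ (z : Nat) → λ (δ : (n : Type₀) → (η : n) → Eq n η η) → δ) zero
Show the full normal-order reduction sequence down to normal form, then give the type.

normal-order reduction sequence:
  elimNat (λ (x : Nat) → (θ : Type₀) → (d : θ) → Eq θ d d) (λ (ψ : Type₀) → λ (ν : ψ) → (λ (μ : Eq ψ ν ν) → μ) (refl ψ ν)) (λ (z : Nat) → λ (δ : (n : Type₀) → (η : n) → Eq n η η) → δ) zero
  ~> λ (x : Type₀) → λ (θ : x) → (λ (d : Eq x θ θ) → d) (refl x θ)
  ~> λ (x : Type₀) → λ (θ : x) → refl x θ
the term's type:
  (x : Type₀) → (θ : x) → Eq x θ θ


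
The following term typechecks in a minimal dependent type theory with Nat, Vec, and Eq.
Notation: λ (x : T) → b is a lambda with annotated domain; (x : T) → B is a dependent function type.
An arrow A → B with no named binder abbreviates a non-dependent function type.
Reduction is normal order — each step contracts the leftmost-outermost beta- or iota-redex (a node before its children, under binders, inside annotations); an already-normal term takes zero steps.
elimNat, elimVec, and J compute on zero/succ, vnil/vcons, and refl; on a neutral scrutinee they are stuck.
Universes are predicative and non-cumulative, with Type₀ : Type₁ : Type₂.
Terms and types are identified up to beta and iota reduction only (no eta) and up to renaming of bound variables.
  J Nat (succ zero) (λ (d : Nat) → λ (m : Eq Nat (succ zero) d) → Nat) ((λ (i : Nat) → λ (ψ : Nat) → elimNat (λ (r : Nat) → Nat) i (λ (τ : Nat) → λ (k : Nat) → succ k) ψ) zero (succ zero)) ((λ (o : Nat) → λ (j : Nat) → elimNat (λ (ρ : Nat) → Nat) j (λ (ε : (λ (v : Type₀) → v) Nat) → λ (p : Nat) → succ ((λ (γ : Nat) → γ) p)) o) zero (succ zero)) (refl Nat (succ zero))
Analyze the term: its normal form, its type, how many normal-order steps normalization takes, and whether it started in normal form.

resulting normal form:
  succ zero
inferred type:
  Nat
reduction steps (normal order): 7
term was already normal: no
first redex: a J iota-redex


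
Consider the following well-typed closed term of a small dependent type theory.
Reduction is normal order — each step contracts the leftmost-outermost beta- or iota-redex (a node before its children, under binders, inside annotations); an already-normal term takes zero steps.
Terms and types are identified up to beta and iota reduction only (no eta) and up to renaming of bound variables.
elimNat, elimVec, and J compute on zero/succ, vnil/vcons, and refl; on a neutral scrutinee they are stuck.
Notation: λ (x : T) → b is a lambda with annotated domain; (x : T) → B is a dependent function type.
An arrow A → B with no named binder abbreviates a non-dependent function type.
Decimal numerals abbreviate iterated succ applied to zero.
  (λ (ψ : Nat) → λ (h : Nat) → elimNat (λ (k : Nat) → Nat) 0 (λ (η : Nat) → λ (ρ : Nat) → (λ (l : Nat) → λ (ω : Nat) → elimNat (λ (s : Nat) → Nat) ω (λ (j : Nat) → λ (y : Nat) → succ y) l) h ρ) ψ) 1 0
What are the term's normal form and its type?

normal form:
  0
type:
  Nat
observation: the term reaches its normal form after 9 normal-order steps.


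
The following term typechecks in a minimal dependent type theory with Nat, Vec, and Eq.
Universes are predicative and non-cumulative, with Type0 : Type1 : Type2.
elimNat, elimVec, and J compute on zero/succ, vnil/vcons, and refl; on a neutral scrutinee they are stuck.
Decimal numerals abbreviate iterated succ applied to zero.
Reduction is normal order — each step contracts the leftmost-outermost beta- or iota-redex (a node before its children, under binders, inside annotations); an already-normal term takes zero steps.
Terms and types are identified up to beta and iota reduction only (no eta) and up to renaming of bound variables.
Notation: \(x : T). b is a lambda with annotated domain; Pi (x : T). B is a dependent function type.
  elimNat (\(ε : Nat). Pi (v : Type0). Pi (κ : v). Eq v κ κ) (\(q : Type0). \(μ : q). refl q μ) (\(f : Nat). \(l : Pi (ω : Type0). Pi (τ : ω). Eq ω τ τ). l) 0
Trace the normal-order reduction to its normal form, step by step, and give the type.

normal-order reduction sequence:
  elimNat (\(ε : Nat). Pi (v : Type0). Pi (κ : v). Eq v κ κ) (\(q : Type0). \(μ : q). refl q μ) (\(f : Nat). \(l : Pi (ω : Type0). Pi (τ : ω). Eq ω τ τ). l) 0
  ~> \(ε : Type0). \(v : ε). refl ε v
the term's type:
  Pi (ε : Type0). Pi (v : ε). Eq ε v v


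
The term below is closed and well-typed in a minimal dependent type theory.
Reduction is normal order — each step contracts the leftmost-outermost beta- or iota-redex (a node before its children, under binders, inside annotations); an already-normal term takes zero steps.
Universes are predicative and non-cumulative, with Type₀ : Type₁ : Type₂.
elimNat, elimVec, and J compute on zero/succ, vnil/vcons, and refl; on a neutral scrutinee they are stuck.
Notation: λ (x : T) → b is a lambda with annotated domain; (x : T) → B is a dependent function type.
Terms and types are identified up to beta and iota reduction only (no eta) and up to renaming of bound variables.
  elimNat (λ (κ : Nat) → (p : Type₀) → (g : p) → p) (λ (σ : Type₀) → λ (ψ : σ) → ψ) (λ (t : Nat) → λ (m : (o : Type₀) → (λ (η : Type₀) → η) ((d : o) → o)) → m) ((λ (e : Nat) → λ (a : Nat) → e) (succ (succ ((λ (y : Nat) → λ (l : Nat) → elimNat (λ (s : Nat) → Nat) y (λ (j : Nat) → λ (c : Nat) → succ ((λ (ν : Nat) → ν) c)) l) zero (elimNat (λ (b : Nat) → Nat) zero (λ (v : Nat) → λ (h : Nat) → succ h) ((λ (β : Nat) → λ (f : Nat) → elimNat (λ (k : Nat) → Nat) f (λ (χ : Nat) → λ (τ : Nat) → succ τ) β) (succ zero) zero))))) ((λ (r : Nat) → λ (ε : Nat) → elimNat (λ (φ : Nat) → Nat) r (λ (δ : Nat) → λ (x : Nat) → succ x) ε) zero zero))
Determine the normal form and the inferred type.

reduced normal form:
  λ (κ : Type₀) → λ (p : κ) → p
inferred type:
  (κ : Type₀) → (p : κ) → κ
observation: contracting a beta-redex first, the term normalizes in 30 steps.
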